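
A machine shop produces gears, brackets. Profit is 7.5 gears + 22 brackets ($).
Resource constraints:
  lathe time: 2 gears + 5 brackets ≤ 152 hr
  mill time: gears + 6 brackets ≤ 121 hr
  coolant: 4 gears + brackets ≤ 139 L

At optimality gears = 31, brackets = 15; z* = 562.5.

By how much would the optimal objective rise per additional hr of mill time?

Binding: mill time and coolant. Non-binding: lathe time (15 unused).
Slack constraints have shadow price 0 (complementary slackness).
The binding rows give the dual system: 1·y_mill time + 4·y_coolant = 7.5 and 6·y_mill time + 1·y_coolant = 22.
This yields shadow prices y_mill time = 3.5, y_coolant = 1.
Shadow price of mill time = 3.5.

3.5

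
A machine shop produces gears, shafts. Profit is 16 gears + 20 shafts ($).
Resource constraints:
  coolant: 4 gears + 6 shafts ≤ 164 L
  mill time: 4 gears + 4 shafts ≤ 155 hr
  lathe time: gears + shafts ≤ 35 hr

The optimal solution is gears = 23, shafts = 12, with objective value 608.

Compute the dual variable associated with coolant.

Check each constraint at x*: coolant 164/164 (tight); mill time 140/155 (slack 15); lathe time 35/35 (tight).
Slack constraints have shadow price 0 (complementary slackness).
Dual feasibility on the basic columns requires 4·y_coolant + 1·y_lathe time = 16, 6·y_coolant + 1·y_lathe time = 20.
Solving: y_coolant = 2, y_lathe time = 8.
Shadow price of coolant = 2.

2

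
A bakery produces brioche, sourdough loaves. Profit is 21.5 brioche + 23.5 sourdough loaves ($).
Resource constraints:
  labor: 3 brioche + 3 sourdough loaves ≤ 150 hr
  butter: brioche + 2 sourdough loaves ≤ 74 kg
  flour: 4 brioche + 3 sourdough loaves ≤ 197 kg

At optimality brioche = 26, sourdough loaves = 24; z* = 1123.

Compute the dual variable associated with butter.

Binding: labor and butter. Non-binding: flour (21 unused).
By complementary slackness, y = 0 for the non-binding constraint.
Dual feasibility on the basic columns requires 3·y_labor + 1·y_butter = 21.5, 3·y_labor + 2·y_butter = 23.5.
Solving: y_labor = 6.5, y_butter = 2.
Shadow price of butter = 2.

2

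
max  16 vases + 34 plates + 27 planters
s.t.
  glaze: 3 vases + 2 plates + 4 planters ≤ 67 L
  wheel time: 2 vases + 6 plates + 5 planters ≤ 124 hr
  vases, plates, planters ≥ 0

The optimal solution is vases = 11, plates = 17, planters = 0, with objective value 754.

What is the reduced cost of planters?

Check each constraint at x*: glaze 67/67 (tight); wheel time 124/124 (tight).
From A_Bᵀ y = c: 3·y_glaze + 2·y_wheel time = 16; 2·y_glaze + 6·y_wheel time = 34.
This yields shadow prices y_glaze = 2, y_wheel time = 5.
Reduced cost of planters: c₃ − yᵀa₃ = 27 − (2·4 + 5·5) = 27 − 33 = -6.

-6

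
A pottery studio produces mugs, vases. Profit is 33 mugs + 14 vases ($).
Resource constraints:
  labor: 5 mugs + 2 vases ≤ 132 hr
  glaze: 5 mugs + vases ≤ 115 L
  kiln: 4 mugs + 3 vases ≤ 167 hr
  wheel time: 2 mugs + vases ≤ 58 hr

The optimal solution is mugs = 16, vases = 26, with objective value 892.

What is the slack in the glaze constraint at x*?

glaze used = 5·16 + 1·26 = 106; slack = 115 − 106 = 9.

9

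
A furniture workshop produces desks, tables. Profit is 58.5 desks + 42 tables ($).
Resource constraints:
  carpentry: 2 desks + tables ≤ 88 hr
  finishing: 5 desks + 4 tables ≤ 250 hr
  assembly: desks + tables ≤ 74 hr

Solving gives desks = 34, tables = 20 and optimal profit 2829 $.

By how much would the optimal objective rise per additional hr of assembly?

0

Binding: carpentry and finishing. Non-binding: assembly (20 unused).
Slack constraints have shadow price 0 (complementary slackness).
Dual feasibility on the basic columns requires 2·y_carpentry + 5·y_finishing = 58.5, 1·y_carpentry + 4·y_finishing = 42.
This yields shadow prices y_carpentry = 8, y_finishing = 8.5.
Shadow price of assembly = 0.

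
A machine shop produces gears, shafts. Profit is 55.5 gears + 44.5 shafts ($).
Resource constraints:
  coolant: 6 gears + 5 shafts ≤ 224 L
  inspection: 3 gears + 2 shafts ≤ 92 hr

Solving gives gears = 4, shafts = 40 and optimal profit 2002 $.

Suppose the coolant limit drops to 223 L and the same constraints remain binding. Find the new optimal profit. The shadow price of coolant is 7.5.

1994.5

Δb = -1, so new z* = 2002 + (7.5)·(-1) = 2002 − 7.5 = 1994.5.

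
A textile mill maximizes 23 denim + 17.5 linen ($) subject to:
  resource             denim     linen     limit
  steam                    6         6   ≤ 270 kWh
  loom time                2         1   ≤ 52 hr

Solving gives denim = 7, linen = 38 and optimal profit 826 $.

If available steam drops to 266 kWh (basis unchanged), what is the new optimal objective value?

818

Both steam and loom time are binding at x*.
From A_Bᵀ y = c: 6·y_steam + 2·y_loom time = 23; 6·y_steam + 1·y_loom time = 17.5.
Solving: y_steam = 2, y_loom time = 5.5.
Δz = y_steam·Δb = 2 × (-4) = -8, so new z* = 826 − 8 = 818.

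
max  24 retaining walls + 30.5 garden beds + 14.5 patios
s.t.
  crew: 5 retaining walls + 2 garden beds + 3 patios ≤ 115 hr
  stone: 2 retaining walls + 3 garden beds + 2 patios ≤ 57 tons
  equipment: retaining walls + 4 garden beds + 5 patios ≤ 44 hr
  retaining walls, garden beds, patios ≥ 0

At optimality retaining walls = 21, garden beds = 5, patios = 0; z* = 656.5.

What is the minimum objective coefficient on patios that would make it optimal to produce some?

Check each constraint at x*: crew 115/115 (tight); stone 57/57 (tight); equipment 41/44 (slack 3).
Slack constraints have shadow price 0 (complementary slackness).
From A_Bᵀ y = c: 5·y_crew + 2·y_stone = 24; 2·y_crew + 3·y_stone = 30.5.
Solving: y_crew = 1, y_stone = 9.5.
patios enters the basis when its profit ≥ yᵀa₃ = 1·3 + 9.5·2 = 22.

22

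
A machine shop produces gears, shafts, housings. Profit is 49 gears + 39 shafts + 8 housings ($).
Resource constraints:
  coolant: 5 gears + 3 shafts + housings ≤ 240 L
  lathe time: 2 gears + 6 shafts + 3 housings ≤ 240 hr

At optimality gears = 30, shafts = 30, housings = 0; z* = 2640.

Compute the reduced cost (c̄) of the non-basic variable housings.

-7

Both coolant and lathe time are binding at x*.
Dual feasibility on the basic columns requires 5·y_coolant + 2·y_lathe time = 49, 3·y_coolant + 6·y_lathe time = 39.
→ y_coolant = 9 and y_lathe time = 2.
Reduced cost of housings: c₃ − yᵀa₃ = 8 − (9·1 + 2·3) = 8 − 15 = -7.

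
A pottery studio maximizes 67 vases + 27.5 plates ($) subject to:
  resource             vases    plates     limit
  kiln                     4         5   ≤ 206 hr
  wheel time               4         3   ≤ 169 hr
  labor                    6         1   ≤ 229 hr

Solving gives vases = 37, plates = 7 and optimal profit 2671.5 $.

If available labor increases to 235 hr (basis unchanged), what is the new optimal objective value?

At the optimum: kiln uses 183 of 206 (slack = 23); wheel time uses 169 of 169 (binding); labor uses 229 of 229 (binding).
Since kiln is not tight, its dual is 0.
From A_Bᵀ y = c: 4·y_wheel time + 6·y_labor = 67; 3·y_wheel time + 1·y_labor = 27.5.
This yields shadow prices y_wheel time = 7, y_labor = 6.5.
Δz = y_labor·Δb = 6.5 × (6) = 39, so new z* = 2671.5 + 39 = 2710.5.

2710.5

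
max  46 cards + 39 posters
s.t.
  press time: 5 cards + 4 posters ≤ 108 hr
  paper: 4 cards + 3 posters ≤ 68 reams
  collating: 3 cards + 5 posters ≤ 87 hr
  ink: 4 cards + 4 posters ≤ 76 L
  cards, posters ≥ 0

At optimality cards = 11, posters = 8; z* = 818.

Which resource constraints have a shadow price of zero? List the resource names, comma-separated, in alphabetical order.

press time: 87/108 (slack 21)
paper: 68/68 (binding)
collating: 73/87 (slack 14)
ink: 76/76 (binding)
By complementary slackness, a constraint with positive slack has shadow price 0 → collating, press time.

collating, press time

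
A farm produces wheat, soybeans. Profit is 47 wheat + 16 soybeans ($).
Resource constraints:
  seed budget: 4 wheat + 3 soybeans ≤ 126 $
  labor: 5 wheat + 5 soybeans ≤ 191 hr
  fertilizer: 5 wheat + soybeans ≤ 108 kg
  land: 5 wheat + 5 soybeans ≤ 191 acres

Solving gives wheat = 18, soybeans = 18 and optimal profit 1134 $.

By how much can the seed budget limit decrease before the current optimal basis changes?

Binding constraints: seed budget, fertilizer. The basis is B = [[4,3],[5,1]] with det -11.
Per unit decrease in seed budget, x* moves by d = (0.0909, -0.4545).
The basis stays optimal until soybeans reaches 0; allowable decrease = 39.6 $.

39.6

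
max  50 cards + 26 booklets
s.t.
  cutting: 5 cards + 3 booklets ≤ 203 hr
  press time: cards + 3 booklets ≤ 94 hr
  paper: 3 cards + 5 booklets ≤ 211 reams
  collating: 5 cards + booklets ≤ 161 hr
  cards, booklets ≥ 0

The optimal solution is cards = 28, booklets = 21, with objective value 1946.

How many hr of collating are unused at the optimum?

collating used = 5·28 + 1·21 = 161; slack = 161 − 161 = 0.

0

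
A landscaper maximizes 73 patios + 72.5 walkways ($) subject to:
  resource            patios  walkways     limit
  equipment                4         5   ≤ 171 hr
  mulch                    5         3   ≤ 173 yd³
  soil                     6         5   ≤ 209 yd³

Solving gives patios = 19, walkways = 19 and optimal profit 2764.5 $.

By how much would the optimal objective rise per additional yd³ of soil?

Check each constraint at x*: equipment 171/171 (tight); mulch 152/173 (slack 21); soil 209/209 (tight).
By complementary slackness, y = 0 for the non-binding constraint.
From A_Bᵀ y = c: 4·y_equipment + 6·y_soil = 73; 5·y_equipment + 5·y_soil = 72.5.
→ y_equipment = 7 and y_soil = 7.5.
Shadow price of soil = 7.5.

7.5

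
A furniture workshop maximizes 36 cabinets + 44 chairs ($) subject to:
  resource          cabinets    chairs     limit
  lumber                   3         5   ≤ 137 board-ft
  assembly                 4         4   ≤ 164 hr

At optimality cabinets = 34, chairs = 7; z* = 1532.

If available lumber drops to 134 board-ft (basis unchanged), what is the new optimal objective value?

1520

At the optimum: lumber uses 137 of 137 (binding); assembly uses 164 of 164 (binding).
Dual feasibility on the basic columns requires 3·y_lumber + 4·y_assembly = 36, 5·y_lumber + 4·y_assembly = 44.
This yields shadow prices y_lumber = 4, y_assembly = 6.
Δz = y_lumber·Δb = 4 × (-3) = -12, so new z* = 1532 − 12 = 1520.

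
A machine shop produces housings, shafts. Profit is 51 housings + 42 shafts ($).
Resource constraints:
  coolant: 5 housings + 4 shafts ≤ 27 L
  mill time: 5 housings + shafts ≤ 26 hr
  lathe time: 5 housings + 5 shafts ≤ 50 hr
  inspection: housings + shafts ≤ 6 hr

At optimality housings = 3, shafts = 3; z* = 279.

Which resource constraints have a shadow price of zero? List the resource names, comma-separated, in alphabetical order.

coolant: 27/27 (binding)
mill time: 18/26 (slack 8)
lathe time: 30/50 (slack 20)
inspection: 6/6 (binding)
By complementary slackness, a constraint with positive slack has shadow price 0 → lathe time, mill time.

lathe time, mill time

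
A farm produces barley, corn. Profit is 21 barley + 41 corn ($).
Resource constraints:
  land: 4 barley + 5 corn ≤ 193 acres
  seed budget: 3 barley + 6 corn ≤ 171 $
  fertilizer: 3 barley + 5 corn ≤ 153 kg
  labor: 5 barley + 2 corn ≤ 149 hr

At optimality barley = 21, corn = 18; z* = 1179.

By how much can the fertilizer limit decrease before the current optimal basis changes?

Binding constraints: seed budget, fertilizer. The basis is B = [[3,6],[3,5]] with det -3.
Per unit decrease in fertilizer, x* moves by d = (-2, 1).
The basis stays optimal until barley reaches 0; allowable decrease = 10.5 kg.

10.5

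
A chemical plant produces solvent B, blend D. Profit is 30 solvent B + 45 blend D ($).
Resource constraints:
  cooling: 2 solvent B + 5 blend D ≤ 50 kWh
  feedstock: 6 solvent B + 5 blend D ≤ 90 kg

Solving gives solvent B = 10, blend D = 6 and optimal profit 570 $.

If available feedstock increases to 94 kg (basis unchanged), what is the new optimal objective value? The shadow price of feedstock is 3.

582

Δb = 4, so new z* = 570 + (3)·(4) = 570 + 12 = 582.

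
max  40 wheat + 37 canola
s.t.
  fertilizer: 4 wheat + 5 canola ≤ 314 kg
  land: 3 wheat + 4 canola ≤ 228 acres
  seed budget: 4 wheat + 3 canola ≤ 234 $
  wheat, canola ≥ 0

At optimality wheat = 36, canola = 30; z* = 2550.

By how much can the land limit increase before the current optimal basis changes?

17.5

Binding constraints: land, seed budget. The basis is B = [[3,4],[4,3]] with det -7.
Per unit increase in land, x* moves by d = (-0.4286, 0.5714).
The basis stays optimal until fertilizer becomes binding; allowable increase = 17.5 acres.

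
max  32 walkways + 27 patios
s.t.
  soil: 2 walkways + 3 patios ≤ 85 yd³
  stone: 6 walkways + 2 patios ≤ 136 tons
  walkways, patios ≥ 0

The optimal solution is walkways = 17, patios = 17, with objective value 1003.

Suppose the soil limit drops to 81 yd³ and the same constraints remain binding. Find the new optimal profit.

Check each constraint at x*: soil 85/85 (tight); stone 136/136 (tight).
The binding rows give the dual system: 2·y_soil + 6·y_stone = 32 and 3·y_soil + 2·y_stone = 27.
This yields shadow prices y_soil = 7, y_stone = 3.
Δz = y_soil·Δb = 7 × (-4) = -28, so new z* = 1003 − 28 = 975.

975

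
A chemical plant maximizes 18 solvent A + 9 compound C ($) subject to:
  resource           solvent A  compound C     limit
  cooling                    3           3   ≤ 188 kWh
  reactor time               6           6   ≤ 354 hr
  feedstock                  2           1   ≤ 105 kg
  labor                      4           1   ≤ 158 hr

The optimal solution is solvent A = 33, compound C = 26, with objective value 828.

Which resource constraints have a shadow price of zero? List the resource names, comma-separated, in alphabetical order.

cooling: 177/188 (slack 11)
reactor time: 354/354 (binding)
feedstock: 92/105 (slack 13)
labor: 158/158 (binding)
By complementary slackness, a constraint with positive slack has shadow price 0 → cooling, feedstock.

cooling, feedstock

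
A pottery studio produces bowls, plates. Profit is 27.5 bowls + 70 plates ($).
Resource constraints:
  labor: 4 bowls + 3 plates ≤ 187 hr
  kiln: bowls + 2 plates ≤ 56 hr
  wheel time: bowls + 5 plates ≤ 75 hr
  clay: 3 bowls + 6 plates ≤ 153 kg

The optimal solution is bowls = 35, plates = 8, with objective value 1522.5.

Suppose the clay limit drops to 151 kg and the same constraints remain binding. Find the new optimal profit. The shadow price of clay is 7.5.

1507.5

Δb = -2, so new z* = 1522.5 + (7.5)·(-2) = 1522.5 − 15 = 1507.5.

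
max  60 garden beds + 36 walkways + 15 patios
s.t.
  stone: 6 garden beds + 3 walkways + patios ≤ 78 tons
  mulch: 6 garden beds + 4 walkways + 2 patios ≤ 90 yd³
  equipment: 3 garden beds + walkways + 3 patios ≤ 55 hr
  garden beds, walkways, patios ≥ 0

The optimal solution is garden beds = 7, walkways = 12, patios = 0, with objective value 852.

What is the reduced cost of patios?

Binding: stone and mulch. Non-binding: equipment (22 unused).
By complementary slackness, y = 0 for the non-binding constraint.
From A_Bᵀ y = c: 6·y_stone + 6·y_mulch = 60; 3·y_stone + 4·y_mulch = 36.
→ y_stone = 4 and y_mulch = 6.
Reduced cost of patios: c₃ − yᵀa₃ = 15 − (4·1 + 6·2) = 15 − 16 = -1.

-1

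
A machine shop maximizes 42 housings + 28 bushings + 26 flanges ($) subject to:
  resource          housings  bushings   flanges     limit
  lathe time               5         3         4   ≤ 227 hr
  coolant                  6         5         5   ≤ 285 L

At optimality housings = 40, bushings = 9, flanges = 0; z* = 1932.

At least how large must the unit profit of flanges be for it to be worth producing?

Check each constraint at x*: lathe time 227/227 (tight); coolant 285/285 (tight).
The binding rows give the dual system: 5·y_lathe time + 6·y_coolant = 42 and 3·y_lathe time + 5·y_coolant = 28.
Solving: y_lathe time = 6, y_coolant = 2.
flanges enters the basis when its profit ≥ yᵀa₃ = 6·4 + 2·5 = 34.

34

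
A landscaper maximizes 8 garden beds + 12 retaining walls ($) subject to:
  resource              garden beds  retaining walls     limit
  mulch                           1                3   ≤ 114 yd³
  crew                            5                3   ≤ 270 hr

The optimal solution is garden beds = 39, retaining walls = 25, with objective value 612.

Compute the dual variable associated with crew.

Check each constraint at x*: mulch 114/114 (tight); crew 270/270 (tight).
Dual feasibility on the basic columns requires 1·y_mulch + 5·y_crew = 8, 3·y_mulch + 3·y_crew = 12.
Solving: y_mulch = 3, y_crew = 1.
Shadow price of crew = 1.

1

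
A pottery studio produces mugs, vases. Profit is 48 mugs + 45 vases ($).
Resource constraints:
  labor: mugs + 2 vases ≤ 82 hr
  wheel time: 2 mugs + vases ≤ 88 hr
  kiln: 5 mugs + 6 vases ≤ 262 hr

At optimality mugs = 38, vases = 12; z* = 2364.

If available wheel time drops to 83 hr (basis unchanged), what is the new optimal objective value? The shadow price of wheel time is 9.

Δb = -5, so new z* = 2364 + (9)·(-5) = 2364 − 45 = 2319.

2319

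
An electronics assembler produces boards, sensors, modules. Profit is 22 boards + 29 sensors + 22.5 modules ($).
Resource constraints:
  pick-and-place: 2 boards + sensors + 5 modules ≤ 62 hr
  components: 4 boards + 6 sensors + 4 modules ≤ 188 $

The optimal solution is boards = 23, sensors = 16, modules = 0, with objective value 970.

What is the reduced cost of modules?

Both pick-and-place and components are binding at x*.
From A_Bᵀ y = c: 2·y_pick-and-place + 4·y_components = 22; 1·y_pick-and-place + 6·y_components = 29.
This yields shadow prices y_pick-and-place = 2, y_components = 4.5.
Reduced cost of modules: c₃ − yᵀa₃ = 22.5 − (2·5 + 4.5·4) = 22.5 − 28 = -5.5.

-5.5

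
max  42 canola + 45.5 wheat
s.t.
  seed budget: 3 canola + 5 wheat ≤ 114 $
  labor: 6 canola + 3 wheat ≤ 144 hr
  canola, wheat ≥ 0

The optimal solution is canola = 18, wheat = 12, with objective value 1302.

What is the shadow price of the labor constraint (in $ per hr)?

3.5

At the optimum: seed budget uses 114 of 114 (binding); labor uses 144 of 144 (binding).
From A_Bᵀ y = c: 3·y_seed budget + 6·y_labor = 42; 5·y_seed budget + 3·y_labor = 45.5.
→ y_seed budget = 7 and y_labor = 3.5.
Shadow price of labor = 3.5.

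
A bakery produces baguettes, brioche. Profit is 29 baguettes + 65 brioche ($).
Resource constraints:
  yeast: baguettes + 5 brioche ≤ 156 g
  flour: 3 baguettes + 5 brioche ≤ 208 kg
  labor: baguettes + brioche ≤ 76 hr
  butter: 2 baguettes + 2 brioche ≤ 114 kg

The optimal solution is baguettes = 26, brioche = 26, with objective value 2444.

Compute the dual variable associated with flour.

At the optimum: yeast uses 156 of 156 (binding); flour uses 208 of 208 (binding); labor uses 52 of 76 (slack = 24); butter uses 104 of 114 (slack = 10).
Since labor, butter are not tight, their duals are 0.
From A_Bᵀ y = c: 1·y_yeast + 3·y_flour = 29; 5·y_yeast + 5·y_flour = 65.
Solving: y_yeast = 5, y_flour = 8.
Shadow price of flour = 8.

8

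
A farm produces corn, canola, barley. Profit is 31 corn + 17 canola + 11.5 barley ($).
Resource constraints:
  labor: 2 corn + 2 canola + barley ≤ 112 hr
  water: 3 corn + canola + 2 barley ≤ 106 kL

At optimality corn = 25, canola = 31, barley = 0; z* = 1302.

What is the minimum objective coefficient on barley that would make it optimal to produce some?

Check each constraint at x*: labor 112/112 (tight); water 106/106 (tight).
The binding rows give the dual system: 2·y_labor + 3·y_water = 31 and 2·y_labor + 1·y_water = 17.
This yields shadow prices y_labor = 5, y_water = 7.
barley enters the basis when its profit ≥ yᵀa₃ = 5·1 + 7·2 = 19.

19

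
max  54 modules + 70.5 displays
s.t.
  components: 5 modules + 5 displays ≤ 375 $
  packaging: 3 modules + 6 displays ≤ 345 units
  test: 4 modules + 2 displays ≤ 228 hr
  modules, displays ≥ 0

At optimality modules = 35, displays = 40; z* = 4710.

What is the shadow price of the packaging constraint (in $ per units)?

5.5

Binding: components and packaging. Non-binding: test (8 unused).
Slack constraints have shadow price 0 (complementary slackness).
Dual feasibility on the basic columns requires 5·y_components + 3·y_packaging = 54, 5·y_components + 6·y_packaging = 70.5.
→ y_components = 7.5 and y_packaging = 5.5.
Shadow price of packaging = 5.5.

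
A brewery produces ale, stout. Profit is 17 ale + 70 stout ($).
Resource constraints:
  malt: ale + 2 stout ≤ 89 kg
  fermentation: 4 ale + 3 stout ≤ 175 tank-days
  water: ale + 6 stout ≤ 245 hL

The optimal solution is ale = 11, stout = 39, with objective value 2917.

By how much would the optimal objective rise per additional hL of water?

At the optimum: malt uses 89 of 89 (binding); fermentation uses 161 of 175 (slack = 14); water uses 245 of 245 (binding).
Slack constraints have shadow price 0 (complementary slackness).
The binding rows give the dual system: 1·y_malt + 1·y_water = 17 and 2·y_malt + 6·y_water = 70.
Solving: y_malt = 8, y_water = 9.
Shadow price of water = 9.

9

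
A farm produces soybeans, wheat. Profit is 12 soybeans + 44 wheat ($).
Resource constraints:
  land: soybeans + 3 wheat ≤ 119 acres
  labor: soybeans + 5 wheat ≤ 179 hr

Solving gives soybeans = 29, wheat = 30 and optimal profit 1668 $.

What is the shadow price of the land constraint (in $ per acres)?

8

At the optimum: land uses 119 of 119 (binding); labor uses 179 of 179 (binding).
Dual feasibility on the basic columns requires 1·y_land + 1·y_labor = 12, 3·y_land + 5·y_labor = 44.
Solving: y_land = 8, y_labor = 4.
Shadow price of land = 8.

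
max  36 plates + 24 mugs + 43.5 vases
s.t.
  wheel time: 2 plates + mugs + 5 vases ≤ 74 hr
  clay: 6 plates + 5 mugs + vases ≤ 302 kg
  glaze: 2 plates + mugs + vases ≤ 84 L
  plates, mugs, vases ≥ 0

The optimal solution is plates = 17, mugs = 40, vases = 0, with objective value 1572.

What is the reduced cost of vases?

At the optimum: wheel time uses 74 of 74 (binding); clay uses 302 of 302 (binding); glaze uses 74 of 84 (slack = 10).
By complementary slackness, y = 0 for the non-binding constraint.
From A_Bᵀ y = c: 2·y_wheel time + 6·y_clay = 36; 1·y_wheel time + 5·y_clay = 24.
This yields shadow prices y_wheel time = 9, y_clay = 3.
Reduced cost of vases: c₃ − yᵀa₃ = 43.5 − (9·5 + 3·1) = 43.5 − 48 = -4.5.

-4.5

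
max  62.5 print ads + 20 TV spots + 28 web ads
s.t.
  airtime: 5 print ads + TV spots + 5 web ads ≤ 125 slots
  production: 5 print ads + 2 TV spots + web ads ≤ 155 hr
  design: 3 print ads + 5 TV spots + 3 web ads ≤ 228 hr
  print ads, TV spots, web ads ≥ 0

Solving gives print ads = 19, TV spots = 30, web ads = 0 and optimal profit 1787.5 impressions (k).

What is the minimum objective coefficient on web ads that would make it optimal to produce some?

Check each constraint at x*: airtime 125/125 (tight); production 155/155 (tight); design 207/228 (slack 21).
By complementary slackness, y = 0 for the non-binding constraint.
The binding rows give the dual system: 5·y_airtime + 5·y_production = 62.5 and 1·y_airtime + 2·y_production = 20.
This yields shadow prices y_airtime = 5, y_production = 7.5.
web ads enters the basis when its profit ≥ yᵀa₃ = 5·5 + 7.5·1 = 32.5.

32.5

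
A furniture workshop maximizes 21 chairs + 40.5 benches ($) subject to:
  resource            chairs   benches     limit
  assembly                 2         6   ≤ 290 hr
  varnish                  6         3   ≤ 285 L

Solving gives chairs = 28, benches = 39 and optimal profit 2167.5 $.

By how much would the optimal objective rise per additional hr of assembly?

Check each constraint at x*: assembly 290/290 (tight); varnish 285/285 (tight).
From A_Bᵀ y = c: 2·y_assembly + 6·y_varnish = 21; 6·y_assembly + 3·y_varnish = 40.5.
Solving: y_assembly = 6, y_varnish = 1.5.
Shadow price of assembly = 6.

6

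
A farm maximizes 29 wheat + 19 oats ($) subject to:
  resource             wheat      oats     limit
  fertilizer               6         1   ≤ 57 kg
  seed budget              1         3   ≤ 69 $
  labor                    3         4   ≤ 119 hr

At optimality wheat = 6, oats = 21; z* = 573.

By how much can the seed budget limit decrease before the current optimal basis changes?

Binding constraints: fertilizer, seed budget. The basis is B = [[6,1],[1,3]] with det 17.
Per unit decrease in seed budget, x* moves by d = (0.0588, -0.3529).
The basis stays optimal until oats reaches 0; allowable decrease = 59.5 $.

59.5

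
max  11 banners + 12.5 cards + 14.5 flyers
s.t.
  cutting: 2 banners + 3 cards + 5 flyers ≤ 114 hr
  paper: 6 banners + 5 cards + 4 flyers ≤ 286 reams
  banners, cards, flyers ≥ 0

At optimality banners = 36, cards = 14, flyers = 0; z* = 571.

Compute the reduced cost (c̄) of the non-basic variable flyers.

Both cutting and paper are binding at x*.
From A_Bᵀ y = c: 2·y_cutting + 6·y_paper = 11; 3·y_cutting + 5·y_paper = 12.5.
→ y_cutting = 2.5 and y_paper = 1.
Reduced cost of flyers: c₃ − yᵀa₃ = 14.5 − (2.5·5 + 1·4) = 14.5 − 16.5 = -2.

-2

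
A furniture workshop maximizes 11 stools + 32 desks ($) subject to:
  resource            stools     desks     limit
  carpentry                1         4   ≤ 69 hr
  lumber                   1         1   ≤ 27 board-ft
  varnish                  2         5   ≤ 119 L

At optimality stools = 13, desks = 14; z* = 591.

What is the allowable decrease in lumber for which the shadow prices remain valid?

9.75

Binding constraints: carpentry, lumber. The basis is B = [[1,4],[1,1]] with det -3.
Per unit decrease in lumber, x* moves by d = (-1.3333, 0.3333).
The basis stays optimal until stools reaches 0; allowable decrease = 9.75 board-ft.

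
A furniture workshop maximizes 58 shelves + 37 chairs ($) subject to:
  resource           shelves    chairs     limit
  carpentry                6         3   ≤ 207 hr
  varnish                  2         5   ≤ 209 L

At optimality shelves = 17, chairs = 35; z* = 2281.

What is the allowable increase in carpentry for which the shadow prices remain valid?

420

Binding constraints: carpentry, varnish. The basis is B = [[6,3],[2,5]] with det 24.
Per unit increase in carpentry, x* moves by d = (0.2083, -0.0833).
The basis stays optimal until chairs reaches 0; allowable increase = 420 hr.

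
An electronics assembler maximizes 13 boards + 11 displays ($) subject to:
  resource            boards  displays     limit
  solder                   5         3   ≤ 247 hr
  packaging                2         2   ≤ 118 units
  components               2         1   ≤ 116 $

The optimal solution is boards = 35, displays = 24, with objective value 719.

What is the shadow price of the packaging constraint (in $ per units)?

4

Check each constraint at x*: solder 247/247 (tight); packaging 118/118 (tight); components 94/116 (slack 22).
Slack constraints have shadow price 0 (complementary slackness).
From A_Bᵀ y = c: 5·y_solder + 2·y_packaging = 13; 3·y_solder + 2·y_packaging = 11.
This yields shadow prices y_solder = 1, y_packaging = 4.
Shadow price of packaging = 4.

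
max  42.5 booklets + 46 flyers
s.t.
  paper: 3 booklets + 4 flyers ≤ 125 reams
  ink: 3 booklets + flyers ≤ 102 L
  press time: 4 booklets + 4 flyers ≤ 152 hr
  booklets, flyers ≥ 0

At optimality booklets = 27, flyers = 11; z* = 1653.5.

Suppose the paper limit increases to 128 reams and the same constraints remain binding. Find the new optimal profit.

Binding: paper and press time. Non-binding: ink (10 unused).
Since ink is not tight, its dual is 0.
Dual feasibility on the basic columns requires 3·y_paper + 4·y_press time = 42.5, 4·y_paper + 4·y_press time = 46.
→ y_paper = 3.5 and y_press time = 8.
Δz = y_paper·Δb = 3.5 × (3) = 10.5, so new z* = 1653.5 + 10.5 = 1664.

1664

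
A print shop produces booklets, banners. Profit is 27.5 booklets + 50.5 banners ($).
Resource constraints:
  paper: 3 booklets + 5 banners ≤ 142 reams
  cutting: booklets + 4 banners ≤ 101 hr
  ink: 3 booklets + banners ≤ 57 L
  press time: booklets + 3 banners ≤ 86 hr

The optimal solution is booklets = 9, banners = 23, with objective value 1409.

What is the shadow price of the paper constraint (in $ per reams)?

Check each constraint at x*: paper 142/142 (tight); cutting 101/101 (tight); ink 50/57 (slack 7); press time 78/86 (slack 8).
By complementary slackness, y = 0 for the non-binding constraints.
Dual feasibility on the basic columns requires 3·y_paper + 1·y_cutting = 27.5, 5·y_paper + 4·y_cutting = 50.5.
This yields shadow prices y_paper = 8.5, y_cutting = 2.
Shadow price of paper = 8.5.

8.5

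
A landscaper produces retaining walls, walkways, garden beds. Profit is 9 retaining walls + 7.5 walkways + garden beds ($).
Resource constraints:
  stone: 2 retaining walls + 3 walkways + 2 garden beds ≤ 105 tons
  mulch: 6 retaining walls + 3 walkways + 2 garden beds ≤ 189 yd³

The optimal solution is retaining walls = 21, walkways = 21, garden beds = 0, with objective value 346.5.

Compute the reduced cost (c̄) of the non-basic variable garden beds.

-4

Both stone and mulch are binding at x*.
The binding rows give the dual system: 2·y_stone + 6·y_mulch = 9 and 3·y_stone + 3·y_mulch = 7.5.
This yields shadow prices y_stone = 1.5, y_mulch = 1.
Reduced cost of garden beds: c₃ − yᵀa₃ = 1 − (1.5·2 + 1·2) = 1 − 5 = -4.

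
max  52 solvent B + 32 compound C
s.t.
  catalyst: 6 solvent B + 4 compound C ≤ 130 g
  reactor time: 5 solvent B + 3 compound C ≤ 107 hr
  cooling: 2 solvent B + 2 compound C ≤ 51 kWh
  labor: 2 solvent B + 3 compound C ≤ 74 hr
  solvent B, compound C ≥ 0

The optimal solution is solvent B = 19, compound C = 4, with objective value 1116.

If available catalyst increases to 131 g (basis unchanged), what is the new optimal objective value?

At the optimum: catalyst uses 130 of 130 (binding); reactor time uses 107 of 107 (binding); cooling uses 46 of 51 (slack = 5); labor uses 50 of 74 (slack = 24).
Since cooling, labor are not tight, their duals are 0.
The binding rows give the dual system: 6·y_catalyst + 5·y_reactor time = 52 and 4·y_catalyst + 3·y_reactor time = 32.
→ y_catalyst = 2 and y_reactor time = 8.
Δz = y_catalyst·Δb = 2 × (1) = 2, so new z* = 1116 + 2 = 1118.

1118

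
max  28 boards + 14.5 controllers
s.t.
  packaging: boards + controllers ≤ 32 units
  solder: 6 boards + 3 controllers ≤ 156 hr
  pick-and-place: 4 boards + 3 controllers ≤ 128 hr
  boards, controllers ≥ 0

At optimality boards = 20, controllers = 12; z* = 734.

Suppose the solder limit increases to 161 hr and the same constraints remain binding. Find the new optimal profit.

756.5

Binding: packaging and solder. Non-binding: pick-and-place (12 unused).
Since pick-and-place is not tight, its dual is 0.
From A_Bᵀ y = c: 1·y_packaging + 6·y_solder = 28; 1·y_packaging + 3·y_solder = 14.5.
→ y_packaging = 1 and y_solder = 4.5.
Δz = y_solder·Δb = 4.5 × (5) = 22.5, so new z* = 734 + 22.5 = 756.5.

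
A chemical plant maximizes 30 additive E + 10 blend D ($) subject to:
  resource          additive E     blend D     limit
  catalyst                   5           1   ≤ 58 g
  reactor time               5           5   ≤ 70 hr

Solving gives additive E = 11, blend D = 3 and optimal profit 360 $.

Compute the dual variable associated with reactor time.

1

Both catalyst and reactor time are binding at x*.
Dual feasibility on the basic columns requires 5·y_catalyst + 5·y_reactor time = 30, 1·y_catalyst + 5·y_reactor time = 10.
This yields shadow prices y_catalyst = 5, y_reactor time = 1.
Shadow price of reactor time = 1.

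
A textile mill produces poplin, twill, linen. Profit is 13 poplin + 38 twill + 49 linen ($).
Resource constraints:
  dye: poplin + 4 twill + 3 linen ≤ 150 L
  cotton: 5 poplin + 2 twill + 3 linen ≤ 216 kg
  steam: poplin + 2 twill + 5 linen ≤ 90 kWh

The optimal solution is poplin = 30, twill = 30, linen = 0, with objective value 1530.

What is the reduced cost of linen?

At the optimum: dye uses 150 of 150 (binding); cotton uses 210 of 216 (slack = 6); steam uses 90 of 90 (binding).
Slack constraints have shadow price 0 (complementary slackness).
From A_Bᵀ y = c: 1·y_dye + 1·y_steam = 13; 4·y_dye + 2·y_steam = 38.
This yields shadow prices y_dye = 6, y_steam = 7.
Reduced cost of linen: c₃ − yᵀa₃ = 49 − (6·3 + 7·5) = 49 − 53 = -4.

-4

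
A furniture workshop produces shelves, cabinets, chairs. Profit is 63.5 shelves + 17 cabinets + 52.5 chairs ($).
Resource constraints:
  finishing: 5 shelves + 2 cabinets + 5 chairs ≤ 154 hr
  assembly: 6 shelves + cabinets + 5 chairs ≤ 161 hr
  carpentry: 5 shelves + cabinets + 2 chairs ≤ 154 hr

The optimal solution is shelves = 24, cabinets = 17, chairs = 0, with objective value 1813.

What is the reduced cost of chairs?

Check each constraint at x*: finishing 154/154 (tight); assembly 161/161 (tight); carpentry 137/154 (slack 17).
Since carpentry is not tight, its dual is 0.
Dual feasibility on the basic columns requires 5·y_finishing + 6·y_assembly = 63.5, 2·y_finishing + 1·y_assembly = 17.
→ y_finishing = 5.5 and y_assembly = 6.
Reduced cost of chairs: c₃ − yᵀa₃ = 52.5 − (5.5·5 + 6·5) = 52.5 − 57.5 = -5.

-5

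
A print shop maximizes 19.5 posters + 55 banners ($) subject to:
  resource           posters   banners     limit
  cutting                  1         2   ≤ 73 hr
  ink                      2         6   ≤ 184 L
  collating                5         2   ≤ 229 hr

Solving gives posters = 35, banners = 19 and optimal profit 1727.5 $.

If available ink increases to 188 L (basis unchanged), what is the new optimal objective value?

Check each constraint at x*: cutting 73/73 (tight); ink 184/184 (tight); collating 213/229 (slack 16).
By complementary slackness, y = 0 for the non-binding constraint.
The binding rows give the dual system: 1·y_cutting + 2·y_ink = 19.5 and 2·y_cutting + 6·y_ink = 55.
Solving: y_cutting = 3.5, y_ink = 8.
Δz = y_ink·Δb = 8 × (4) = 32, so new z* = 1727.5 + 32 = 1759.5.

1759.5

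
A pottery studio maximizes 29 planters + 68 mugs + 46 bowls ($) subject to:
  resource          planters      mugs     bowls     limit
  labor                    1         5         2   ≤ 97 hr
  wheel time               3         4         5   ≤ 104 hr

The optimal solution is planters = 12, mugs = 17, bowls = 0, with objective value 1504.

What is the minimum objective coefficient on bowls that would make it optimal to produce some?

51

Both labor and wheel time are binding at x*.
Dual feasibility on the basic columns requires 1·y_labor + 3·y_wheel time = 29, 5·y_labor + 4·y_wheel time = 68.
→ y_labor = 8 and y_wheel time = 7.
bowls enters the basis when its profit ≥ yᵀa₃ = 8·2 + 7·5 = 51.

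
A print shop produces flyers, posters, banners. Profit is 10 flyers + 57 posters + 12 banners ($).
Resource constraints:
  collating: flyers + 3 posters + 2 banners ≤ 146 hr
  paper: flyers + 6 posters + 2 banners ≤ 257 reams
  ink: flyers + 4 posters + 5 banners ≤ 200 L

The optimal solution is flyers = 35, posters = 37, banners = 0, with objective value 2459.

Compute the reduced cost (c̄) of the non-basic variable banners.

At the optimum: collating uses 146 of 146 (binding); paper uses 257 of 257 (binding); ink uses 183 of 200 (slack = 17).
By complementary slackness, y = 0 for the non-binding constraint.
Dual feasibility on the basic columns requires 1·y_collating + 1·y_paper = 10, 3·y_collating + 6·y_paper = 57.
Solving: y_collating = 1, y_paper = 9.
Reduced cost of banners: c₃ − yᵀa₃ = 12 − (1·2 + 9·2) = 12 − 20 = -8.

-8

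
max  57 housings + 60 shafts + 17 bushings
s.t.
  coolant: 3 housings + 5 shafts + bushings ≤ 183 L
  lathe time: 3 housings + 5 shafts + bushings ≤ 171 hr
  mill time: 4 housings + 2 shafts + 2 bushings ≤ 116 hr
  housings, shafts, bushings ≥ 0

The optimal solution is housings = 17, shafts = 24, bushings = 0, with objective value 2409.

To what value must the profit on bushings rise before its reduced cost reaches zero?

Binding: lathe time and mill time. Non-binding: coolant (12 unused).
Slack constraints have shadow price 0 (complementary slackness).
From A_Bᵀ y = c: 3·y_lathe time + 4·y_mill time = 57; 5·y_lathe time + 2·y_mill time = 60.
Solving: y_lathe time = 9, y_mill time = 7.5.
bushings enters the basis when its profit ≥ yᵀa₃ = 9·1 + 7.5·2 = 24.

24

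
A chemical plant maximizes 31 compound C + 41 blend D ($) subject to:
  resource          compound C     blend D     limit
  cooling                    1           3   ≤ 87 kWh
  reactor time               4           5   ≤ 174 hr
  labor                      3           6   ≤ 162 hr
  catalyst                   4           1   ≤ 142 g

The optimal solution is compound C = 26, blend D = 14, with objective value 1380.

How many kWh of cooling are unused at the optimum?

19

cooling used = 1·26 + 3·14 = 68; slack = 87 − 68 = 19.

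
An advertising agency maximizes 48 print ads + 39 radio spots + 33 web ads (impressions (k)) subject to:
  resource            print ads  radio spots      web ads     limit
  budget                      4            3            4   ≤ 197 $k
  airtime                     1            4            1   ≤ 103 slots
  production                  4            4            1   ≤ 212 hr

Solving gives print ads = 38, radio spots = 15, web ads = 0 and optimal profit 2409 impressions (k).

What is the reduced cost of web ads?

At the optimum: budget uses 197 of 197 (binding); airtime uses 98 of 103 (slack = 5); production uses 212 of 212 (binding).
Slack constraints have shadow price 0 (complementary slackness).
Dual feasibility on the basic columns requires 4·y_budget + 4·y_production = 48, 3·y_budget + 4·y_production = 39.
→ y_budget = 9 and y_production = 3.
Reduced cost of web ads: c₃ − yᵀa₃ = 33 − (9·4 + 3·1) = 33 − 39 = -6.

-6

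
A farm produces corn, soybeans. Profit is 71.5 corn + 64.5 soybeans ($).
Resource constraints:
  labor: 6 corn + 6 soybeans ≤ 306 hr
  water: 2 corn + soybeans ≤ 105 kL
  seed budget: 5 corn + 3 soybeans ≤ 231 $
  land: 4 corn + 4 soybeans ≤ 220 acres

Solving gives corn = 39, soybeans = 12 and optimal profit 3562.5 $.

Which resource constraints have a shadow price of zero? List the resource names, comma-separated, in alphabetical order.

labor: 306/306 (binding)
water: 90/105 (slack 15)
seed budget: 231/231 (binding)
land: 204/220 (slack 16)
By complementary slackness, a constraint with positive slack has shadow price 0 → land, water.

land, water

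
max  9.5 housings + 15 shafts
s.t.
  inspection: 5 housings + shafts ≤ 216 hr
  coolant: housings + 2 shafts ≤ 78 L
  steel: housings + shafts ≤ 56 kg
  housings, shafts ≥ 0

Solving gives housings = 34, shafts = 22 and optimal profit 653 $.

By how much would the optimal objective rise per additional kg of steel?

Binding: coolant and steel. Non-binding: inspection (24 unused).
Since inspection is not tight, its dual is 0.
The binding rows give the dual system: 1·y_coolant + 1·y_steel = 9.5 and 2·y_coolant + 1·y_steel = 15.
→ y_coolant = 5.5 and y_steel = 4.
Shadow price of steel = 4.

4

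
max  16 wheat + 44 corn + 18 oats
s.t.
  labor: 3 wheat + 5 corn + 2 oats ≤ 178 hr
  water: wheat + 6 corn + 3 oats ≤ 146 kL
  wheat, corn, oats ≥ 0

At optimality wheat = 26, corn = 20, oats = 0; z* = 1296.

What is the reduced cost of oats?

Both labor and water are binding at x*.
Dual feasibility on the basic columns requires 3·y_labor + 1·y_water = 16, 5·y_labor + 6·y_water = 44.
This yields shadow prices y_labor = 4, y_water = 4.
Reduced cost of oats: c₃ − yᵀa₃ = 18 − (4·2 + 4·3) = 18 − 20 = -2.

-2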